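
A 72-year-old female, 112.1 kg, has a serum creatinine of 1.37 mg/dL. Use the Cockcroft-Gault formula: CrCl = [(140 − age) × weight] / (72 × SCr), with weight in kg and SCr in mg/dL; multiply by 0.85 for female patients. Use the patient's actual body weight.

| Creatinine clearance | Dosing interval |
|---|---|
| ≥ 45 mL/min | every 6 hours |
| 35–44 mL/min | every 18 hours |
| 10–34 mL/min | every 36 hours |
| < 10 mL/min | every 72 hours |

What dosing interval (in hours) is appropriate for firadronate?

every 6 hours

CrCl = (140 − 72) × 112.1 / (72 × 1.37) × 0.85 = 7622.8 / 98.64 × 0.85 ≈ 65.7 mL/min
CrCl ≈ 66 mL/min → bracket ≥ 45 mL/min → every 6 hours.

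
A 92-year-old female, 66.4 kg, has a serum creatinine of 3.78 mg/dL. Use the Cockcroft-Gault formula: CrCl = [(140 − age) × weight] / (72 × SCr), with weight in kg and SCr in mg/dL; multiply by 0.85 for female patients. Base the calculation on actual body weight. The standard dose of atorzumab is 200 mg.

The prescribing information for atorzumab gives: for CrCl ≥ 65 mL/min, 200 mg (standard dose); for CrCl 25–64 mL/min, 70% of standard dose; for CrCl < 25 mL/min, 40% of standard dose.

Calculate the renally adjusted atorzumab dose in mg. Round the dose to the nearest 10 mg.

80 mg

CrCl = (140 − 92) × 66.4 / (72 × 3.78) × 0.85 = 3187.2 / 272.16 × 0.85 ≈ 10.0 mL/min
CrCl ≈ 10 mL/min → bracket < 25 mL/min.
40% of 200 mg = 80 mg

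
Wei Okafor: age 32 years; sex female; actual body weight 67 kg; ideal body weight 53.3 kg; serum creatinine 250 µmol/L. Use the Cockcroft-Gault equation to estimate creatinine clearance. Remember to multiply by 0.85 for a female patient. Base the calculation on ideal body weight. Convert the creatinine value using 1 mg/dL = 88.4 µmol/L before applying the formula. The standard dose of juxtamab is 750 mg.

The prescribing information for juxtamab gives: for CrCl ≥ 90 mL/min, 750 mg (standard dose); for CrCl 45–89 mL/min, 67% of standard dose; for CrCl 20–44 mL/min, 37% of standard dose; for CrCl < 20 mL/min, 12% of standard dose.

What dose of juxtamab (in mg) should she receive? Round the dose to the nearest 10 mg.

SCr = 250 / 88.4 = 2.828 mg/dL
CrCl = (140 − 32) × 53.3 / (72 × 2.828) × 0.85 = 5756.4 / 203.62 × 0.85 ≈ 24.0 mL/min
CrCl ≈ 24 mL/min → bracket 20–44 mL/min.
37% of 750 mg = 277.5 mg → 280 mg

280 mg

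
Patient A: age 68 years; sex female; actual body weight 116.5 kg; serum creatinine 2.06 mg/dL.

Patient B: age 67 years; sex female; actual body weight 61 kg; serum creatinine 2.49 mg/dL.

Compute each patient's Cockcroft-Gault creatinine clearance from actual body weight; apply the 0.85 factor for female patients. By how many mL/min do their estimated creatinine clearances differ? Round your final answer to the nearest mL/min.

27 mL/min

Patient A: CrCl = (140 − 68) × 116.5 / (72 × 2.06) × 0.85 = 8388.0 / 148.32 × 0.85 ≈ 48.1 mL/min
Patient B: CrCl = (140 − 67) × 61 / (72 × 2.49) × 0.85 = 4453.0 / 179.28 × 0.85 ≈ 21.1 mL/min
|48.1 − 21.1| = 27.0 mL/min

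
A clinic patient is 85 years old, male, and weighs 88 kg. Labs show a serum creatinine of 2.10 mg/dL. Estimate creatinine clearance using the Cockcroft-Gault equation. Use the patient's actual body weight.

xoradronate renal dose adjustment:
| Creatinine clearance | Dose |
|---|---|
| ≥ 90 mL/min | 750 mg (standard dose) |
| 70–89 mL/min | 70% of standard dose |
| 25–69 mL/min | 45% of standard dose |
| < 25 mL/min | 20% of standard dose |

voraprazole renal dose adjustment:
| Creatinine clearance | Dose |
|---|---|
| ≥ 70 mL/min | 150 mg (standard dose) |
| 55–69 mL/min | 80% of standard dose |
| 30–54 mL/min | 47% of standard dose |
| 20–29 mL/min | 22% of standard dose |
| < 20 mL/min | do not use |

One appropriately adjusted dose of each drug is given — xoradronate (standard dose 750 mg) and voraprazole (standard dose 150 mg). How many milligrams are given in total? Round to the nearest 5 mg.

CrCl = (140 − 85) × 88 / (72 × 2.1) = 4840.0 / 151.20 ≈ 32.0 mL/min
CrCl ≈ 32 mL/min.
xoradronate: 25–69 mL/min → 45% of 750 mg = 337.5 mg.
voraprazole: 30–54 mL/min → 47% of 150 mg = 70.5 mg.
Total = 337.5 + 70.5 = 408 mg.

410 mg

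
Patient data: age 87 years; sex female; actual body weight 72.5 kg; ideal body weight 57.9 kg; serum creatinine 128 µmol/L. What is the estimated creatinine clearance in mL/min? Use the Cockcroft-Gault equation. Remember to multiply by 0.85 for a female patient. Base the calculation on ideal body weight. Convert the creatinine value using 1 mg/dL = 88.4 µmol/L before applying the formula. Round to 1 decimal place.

25.0 mL/min

SCr = 128 / 88.4 = 1.448 mg/dL
CrCl = (140 − 87) × 57.9 / (72 × 1.448) × 0.85 = 3068.7 / 104.26 × 0.85 ≈ 25.0 mL/min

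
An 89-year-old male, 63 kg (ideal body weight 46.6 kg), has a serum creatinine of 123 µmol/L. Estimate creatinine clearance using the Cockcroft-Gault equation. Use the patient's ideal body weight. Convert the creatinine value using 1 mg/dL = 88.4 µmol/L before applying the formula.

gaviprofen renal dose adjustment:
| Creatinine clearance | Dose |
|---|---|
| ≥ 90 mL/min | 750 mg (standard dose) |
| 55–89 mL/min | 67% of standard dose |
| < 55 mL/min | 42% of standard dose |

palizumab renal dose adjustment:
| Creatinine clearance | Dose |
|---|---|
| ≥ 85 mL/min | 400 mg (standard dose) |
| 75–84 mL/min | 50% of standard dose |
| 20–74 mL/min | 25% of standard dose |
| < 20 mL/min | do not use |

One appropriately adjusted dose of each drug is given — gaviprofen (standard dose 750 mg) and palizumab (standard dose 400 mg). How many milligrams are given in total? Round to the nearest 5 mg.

SCr = 123 / 88.4 = 1.391 mg/dL
CrCl = (140 − 89) × 46.6 / (72 × 1.391) = 2376.6 / 100.15 ≈ 23.7 mL/min
CrCl ≈ 24 mL/min.
gaviprofen: < 55 mL/min → 42% of 750 mg = 315 mg.
palizumab: 20–74 mL/min → 25% of 400 mg = 100 mg.
Total = 315 + 100 = 415 mg.

415 mg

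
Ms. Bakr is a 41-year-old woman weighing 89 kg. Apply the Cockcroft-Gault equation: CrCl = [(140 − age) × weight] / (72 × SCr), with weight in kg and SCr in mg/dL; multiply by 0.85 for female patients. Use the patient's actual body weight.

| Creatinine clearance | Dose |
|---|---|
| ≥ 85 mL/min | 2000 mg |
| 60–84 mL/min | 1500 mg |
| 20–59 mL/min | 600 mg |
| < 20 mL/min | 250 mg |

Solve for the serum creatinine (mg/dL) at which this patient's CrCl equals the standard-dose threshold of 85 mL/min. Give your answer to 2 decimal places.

Standard dose requires CrCl ≥ 85 mL/min.
Set (140 − 41) × 89 × 0.85 / (72 × SCr) = 85
SCr = (140 − 41) × 89 × 0.85 / (72 × 85) = 1.224 mg/dL

1.22 mg/dL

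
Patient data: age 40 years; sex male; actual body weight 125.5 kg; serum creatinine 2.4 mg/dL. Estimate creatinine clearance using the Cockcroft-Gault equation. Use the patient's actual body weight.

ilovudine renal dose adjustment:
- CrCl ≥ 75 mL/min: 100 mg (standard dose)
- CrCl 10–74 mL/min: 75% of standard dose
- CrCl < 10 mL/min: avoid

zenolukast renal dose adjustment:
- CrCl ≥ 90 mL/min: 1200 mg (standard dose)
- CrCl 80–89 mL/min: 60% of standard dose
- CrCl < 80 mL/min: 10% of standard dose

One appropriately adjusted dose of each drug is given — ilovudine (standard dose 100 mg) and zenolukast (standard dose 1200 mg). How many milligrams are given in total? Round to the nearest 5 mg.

CrCl = (140 − 40) × 125.5 / (72 × 2.4) = 12550.0 / 172.80 ≈ 72.6 mL/min
CrCl ≈ 73 mL/min.
ilovudine: 10–74 mL/min → 75% of 100 mg = 75 mg.
zenolukast: < 80 mL/min → 10% of 1200 mg = 120 mg.
Total = 75 + 120 = 195 mg.

195 mg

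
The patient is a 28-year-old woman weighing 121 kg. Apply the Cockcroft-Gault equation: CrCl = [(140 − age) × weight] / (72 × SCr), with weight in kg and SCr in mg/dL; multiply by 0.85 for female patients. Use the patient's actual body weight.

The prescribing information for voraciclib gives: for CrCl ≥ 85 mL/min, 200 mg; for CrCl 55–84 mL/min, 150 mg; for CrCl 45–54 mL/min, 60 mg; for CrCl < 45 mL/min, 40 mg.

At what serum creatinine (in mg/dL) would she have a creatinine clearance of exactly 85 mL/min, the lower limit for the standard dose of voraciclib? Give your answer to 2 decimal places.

Standard dose requires CrCl ≥ 85 mL/min.
Set (140 − 28) × 121 × 0.85 / (72 × SCr) = 85
SCr = (140 − 28) × 121 × 0.85 / (72 × 85) = 1.882 mg/dL

1.88 mg/dL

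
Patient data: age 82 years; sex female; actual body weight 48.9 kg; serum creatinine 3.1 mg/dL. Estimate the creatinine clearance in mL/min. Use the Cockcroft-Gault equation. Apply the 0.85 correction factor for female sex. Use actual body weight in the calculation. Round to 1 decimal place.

10.8 mL/min

CrCl = (140 − 82) × 48.9 / (72 × 3.1) × 0.85 = 2836.2 / 223.20 × 0.85 ≈ 10.8 mL/min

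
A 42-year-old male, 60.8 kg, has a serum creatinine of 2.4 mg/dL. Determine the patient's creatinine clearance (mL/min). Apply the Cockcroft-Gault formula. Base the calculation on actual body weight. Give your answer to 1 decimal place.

34.5 mL/min

CrCl = (140 − 42) × 60.8 / (72 × 2.4) = 5958.4 / 172.80 ≈ 34.5 mL/min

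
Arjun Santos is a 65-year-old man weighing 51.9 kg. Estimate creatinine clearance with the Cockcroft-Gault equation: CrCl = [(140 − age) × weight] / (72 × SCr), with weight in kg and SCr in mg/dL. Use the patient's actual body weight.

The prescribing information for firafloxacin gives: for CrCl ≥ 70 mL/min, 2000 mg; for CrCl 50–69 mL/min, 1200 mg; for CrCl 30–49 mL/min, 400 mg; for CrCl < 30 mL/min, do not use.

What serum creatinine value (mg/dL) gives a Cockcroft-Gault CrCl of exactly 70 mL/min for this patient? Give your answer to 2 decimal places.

0.77 mg/dL

Standard dose requires CrCl ≥ 70 mL/min.
Set (140 − 65) × 51.9 / (72 × SCr) = 70
SCr = (140 − 65) × 51.9 / (72 × 70) = 0.772 mg/dL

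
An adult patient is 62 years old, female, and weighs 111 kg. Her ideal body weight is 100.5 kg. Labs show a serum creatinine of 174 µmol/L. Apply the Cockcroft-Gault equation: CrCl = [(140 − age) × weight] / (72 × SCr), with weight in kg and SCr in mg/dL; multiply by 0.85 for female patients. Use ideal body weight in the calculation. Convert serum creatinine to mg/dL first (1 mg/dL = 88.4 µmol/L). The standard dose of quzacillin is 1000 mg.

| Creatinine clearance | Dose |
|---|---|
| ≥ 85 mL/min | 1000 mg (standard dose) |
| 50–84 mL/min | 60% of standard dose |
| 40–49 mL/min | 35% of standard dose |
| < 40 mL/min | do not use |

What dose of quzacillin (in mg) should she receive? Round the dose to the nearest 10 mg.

350 mg

SCr = 174 / 88.4 = 1.968 mg/dL
CrCl = (140 − 62) × 100.5 / (72 × 1.968) × 0.85 = 7839.0 / 141.70 × 0.85 ≈ 47.0 mL/min
CrCl ≈ 47 mL/min → bracket 40–49 mL/min.
35% of 1000 mg = 350 mg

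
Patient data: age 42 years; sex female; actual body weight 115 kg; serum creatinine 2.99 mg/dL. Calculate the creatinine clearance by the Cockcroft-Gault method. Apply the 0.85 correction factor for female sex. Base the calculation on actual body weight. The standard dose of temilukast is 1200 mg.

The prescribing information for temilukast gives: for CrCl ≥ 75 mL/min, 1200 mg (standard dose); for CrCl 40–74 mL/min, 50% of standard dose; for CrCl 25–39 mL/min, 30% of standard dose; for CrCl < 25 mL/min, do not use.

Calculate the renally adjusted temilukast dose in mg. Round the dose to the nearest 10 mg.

CrCl = (140 − 42) × 115 / (72 × 2.99) × 0.85 = 11270.0 / 215.28 × 0.85 ≈ 44.5 mL/min
CrCl ≈ 44 mL/min → bracket 40–74 mL/min.
50% of 1200 mg = 600 mg

600 mg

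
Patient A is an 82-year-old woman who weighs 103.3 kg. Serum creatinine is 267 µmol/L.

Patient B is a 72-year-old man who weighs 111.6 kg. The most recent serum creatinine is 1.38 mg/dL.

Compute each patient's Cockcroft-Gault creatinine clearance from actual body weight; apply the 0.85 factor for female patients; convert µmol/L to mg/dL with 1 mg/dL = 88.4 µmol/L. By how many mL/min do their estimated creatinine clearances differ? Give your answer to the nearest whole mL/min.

53 mL/min

Patient A: SCr = 267 / 88.4 = 3.02 mg/dL
Patient A: CrCl = (140 − 82) × 103.3 / (72 × 3.02) × 0.85 = 5991.4 / 217.44 × 0.85 ≈ 23.4 mL/min
Patient B: CrCl = (140 − 72) × 111.6 / (72 × 1.38) = 7588.8 / 99.36 ≈ 76.4 mL/min
|23.4 − 76.4| = 53.0 mL/min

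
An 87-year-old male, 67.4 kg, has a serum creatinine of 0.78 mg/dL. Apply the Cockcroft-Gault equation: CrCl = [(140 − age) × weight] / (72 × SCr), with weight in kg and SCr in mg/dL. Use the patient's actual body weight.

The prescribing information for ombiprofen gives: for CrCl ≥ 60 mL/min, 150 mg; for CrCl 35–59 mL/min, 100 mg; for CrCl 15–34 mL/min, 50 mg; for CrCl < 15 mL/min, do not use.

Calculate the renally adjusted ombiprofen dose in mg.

150 mg

CrCl = (140 − 87) × 67.4 / (72 × 0.78) = 3572.2 / 56.16 ≈ 63.6 mL/min
CrCl ≈ 64 mL/min → bracket ≥ 60 mL/min.
Dose for this bracket: 150 mg.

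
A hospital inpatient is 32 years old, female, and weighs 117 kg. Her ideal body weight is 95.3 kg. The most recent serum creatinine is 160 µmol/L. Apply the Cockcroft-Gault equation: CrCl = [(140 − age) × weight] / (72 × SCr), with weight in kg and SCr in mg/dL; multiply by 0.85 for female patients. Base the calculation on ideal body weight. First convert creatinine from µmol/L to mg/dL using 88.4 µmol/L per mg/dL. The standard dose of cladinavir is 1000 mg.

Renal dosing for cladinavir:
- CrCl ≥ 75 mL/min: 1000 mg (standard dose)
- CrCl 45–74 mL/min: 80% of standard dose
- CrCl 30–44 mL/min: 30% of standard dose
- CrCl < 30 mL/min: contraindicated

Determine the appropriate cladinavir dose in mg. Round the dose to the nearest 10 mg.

SCr = 160 / 88.4 = 1.81 mg/dL
CrCl = (140 − 32) × 95.3 / (72 × 1.81) × 0.85 = 10292.4 / 130.32 × 0.85 ≈ 67.1 mL/min
CrCl ≈ 67 mL/min → bracket 45–74 mL/min.
80% of 1000 mg = 800 mg

800 mg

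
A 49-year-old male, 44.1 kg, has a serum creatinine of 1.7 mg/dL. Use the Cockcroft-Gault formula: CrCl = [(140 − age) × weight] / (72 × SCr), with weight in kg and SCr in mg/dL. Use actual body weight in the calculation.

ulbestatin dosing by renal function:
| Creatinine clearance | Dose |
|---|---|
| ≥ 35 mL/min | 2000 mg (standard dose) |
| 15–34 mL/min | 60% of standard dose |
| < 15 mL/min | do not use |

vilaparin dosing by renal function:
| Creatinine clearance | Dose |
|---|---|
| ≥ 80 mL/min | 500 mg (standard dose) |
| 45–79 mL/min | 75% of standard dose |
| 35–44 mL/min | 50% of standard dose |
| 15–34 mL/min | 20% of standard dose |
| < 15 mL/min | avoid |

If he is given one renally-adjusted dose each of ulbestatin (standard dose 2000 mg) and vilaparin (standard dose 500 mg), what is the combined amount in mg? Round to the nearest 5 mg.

1300 mg

CrCl = (140 − 49) × 44.1 / (72 × 1.7) = 4013.1 / 122.40 ≈ 32.8 mL/min
CrCl ≈ 33 mL/min.
ulbestatin: 15–34 mL/min → 60% of 2000 mg = 1200 mg.
vilaparin: 15–34 mL/min → 20% of 500 mg = 100 mg.
Total = 1200 + 100 = 1300 mg.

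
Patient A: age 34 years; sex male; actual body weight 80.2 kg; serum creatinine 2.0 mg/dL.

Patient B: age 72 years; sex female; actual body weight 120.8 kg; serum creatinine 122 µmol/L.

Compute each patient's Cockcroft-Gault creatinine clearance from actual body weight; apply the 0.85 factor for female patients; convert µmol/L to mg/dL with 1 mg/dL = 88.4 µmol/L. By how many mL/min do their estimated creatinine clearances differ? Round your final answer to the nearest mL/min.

Patient A: CrCl = (140 − 34) × 80.2 / (72 × 2) = 8501.2 / 144.00 ≈ 59.0 mL/min
Patient B: SCr = 122 / 88.4 = 1.38 mg/dL
Patient B: CrCl = (140 − 72) × 120.8 / (72 × 1.38) × 0.85 = 8214.4 / 99.36 × 0.85 ≈ 70.3 mL/min
|59.0 − 70.3| = 11.3 mL/min

11 mL/min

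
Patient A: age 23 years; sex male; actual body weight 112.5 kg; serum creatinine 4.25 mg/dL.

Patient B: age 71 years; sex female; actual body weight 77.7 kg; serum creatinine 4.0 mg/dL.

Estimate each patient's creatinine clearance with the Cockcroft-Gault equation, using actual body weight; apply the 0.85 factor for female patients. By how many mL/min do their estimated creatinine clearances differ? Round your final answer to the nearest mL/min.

27 mL/min

Patient A: CrCl = (140 − 23) × 112.5 / (72 × 4.25) = 13162.5 / 306.00 ≈ 43.0 mL/min
Patient B: CrCl = (140 − 71) × 77.7 / (72 × 4) × 0.85 = 5361.3 / 288.00 × 0.85 ≈ 15.8 mL/min
|43.0 − 15.8| = 27.2 mL/min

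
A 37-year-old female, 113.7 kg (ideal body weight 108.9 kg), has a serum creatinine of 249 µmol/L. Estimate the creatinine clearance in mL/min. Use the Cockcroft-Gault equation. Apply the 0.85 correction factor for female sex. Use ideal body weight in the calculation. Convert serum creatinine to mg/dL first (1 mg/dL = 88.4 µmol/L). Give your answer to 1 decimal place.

SCr = 249 / 88.4 = 2.817 mg/dL
CrCl = (140 − 37) × 108.9 / (72 × 2.817) × 0.85 = 11216.7 / 202.82 × 0.85 ≈ 47.0 mL/min

47.0 mL/min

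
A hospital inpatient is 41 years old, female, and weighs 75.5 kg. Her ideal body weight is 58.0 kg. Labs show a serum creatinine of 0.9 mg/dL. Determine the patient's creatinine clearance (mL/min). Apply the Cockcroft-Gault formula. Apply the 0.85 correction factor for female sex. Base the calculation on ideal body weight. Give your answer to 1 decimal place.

CrCl = (140 − 41) × 58 / (72 × 0.9) × 0.85 = 5742.0 / 64.80 × 0.85 ≈ 75.3 mL/min

75.3 mL/min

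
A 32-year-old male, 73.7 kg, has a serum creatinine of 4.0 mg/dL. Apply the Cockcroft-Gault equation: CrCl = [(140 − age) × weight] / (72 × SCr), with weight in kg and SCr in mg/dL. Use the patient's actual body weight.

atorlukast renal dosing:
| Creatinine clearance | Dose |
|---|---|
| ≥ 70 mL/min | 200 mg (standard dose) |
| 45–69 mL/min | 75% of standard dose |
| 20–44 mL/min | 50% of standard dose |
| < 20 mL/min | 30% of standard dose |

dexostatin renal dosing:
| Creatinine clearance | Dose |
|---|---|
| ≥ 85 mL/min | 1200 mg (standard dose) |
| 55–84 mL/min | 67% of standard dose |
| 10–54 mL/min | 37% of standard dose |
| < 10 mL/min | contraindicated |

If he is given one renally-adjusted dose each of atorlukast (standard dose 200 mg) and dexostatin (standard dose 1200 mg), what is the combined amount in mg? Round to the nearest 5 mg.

CrCl = (140 − 32) × 73.7 / (72 × 4) = 7959.6 / 288.00 ≈ 27.6 mL/min
CrCl ≈ 28 mL/min.
atorlukast: 20–44 mL/min → 50% of 200 mg = 100 mg.
dexostatin: 10–54 mL/min → 37% of 1200 mg = 444 mg.
Total = 100 + 444 = 544 mg.

545 mg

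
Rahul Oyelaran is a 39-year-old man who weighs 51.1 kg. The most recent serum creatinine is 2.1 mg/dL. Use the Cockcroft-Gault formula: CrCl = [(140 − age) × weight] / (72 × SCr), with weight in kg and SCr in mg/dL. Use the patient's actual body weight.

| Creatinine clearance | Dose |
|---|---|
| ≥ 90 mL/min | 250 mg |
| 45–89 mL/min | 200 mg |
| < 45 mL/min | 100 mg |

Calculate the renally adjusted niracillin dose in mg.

100 mg

CrCl = (140 − 39) × 51.1 / (72 × 2.1) = 5161.1 / 151.20 ≈ 34.1 mL/min
CrCl ≈ 34 mL/min → bracket < 45 mL/min.
Dose for this bracket: 100 mg.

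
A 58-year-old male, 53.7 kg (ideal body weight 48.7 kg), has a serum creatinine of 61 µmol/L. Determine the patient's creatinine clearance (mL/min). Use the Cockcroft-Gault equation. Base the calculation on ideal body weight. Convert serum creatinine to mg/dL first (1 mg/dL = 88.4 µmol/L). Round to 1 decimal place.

80.4 mL/min

SCr = 61 / 88.4 = 0.69 mg/dL
CrCl = (140 − 58) × 48.7 / (72 × 0.69) = 3993.4 / 49.68 ≈ 80.4 mL/min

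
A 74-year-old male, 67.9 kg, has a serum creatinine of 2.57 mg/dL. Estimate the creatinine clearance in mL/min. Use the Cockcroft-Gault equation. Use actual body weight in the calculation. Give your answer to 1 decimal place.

CrCl = (140 − 74) × 67.9 / (72 × 2.57) = 4481.4 / 185.04 ≈ 24.2 mL/min

24.2 mL/min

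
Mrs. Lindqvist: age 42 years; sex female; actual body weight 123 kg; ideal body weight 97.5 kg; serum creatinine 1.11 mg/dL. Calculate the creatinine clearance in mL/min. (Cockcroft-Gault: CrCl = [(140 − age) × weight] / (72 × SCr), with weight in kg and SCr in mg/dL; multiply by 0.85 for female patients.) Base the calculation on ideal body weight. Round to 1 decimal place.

CrCl = (140 − 42) × 97.5 / (72 × 1.11) × 0.85 = 9555.0 / 79.92 × 0.85 ≈ 101.6 mL/min

101.6 mL/min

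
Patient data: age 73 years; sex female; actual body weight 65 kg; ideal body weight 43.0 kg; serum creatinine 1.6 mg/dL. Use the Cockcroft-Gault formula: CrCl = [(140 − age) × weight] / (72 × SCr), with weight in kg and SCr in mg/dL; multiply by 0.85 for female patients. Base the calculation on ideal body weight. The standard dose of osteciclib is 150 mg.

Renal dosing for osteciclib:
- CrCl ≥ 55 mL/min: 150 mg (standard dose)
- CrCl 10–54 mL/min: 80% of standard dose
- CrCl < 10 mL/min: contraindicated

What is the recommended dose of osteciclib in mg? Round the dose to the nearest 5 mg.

CrCl = (140 − 73) × 43 / (72 × 1.6) × 0.85 = 2881.0 / 115.20 × 0.85 ≈ 21.3 mL/min
CrCl ≈ 21 mL/min → bracket 10–54 mL/min.
80% of 150 mg = 120 mg

120 mg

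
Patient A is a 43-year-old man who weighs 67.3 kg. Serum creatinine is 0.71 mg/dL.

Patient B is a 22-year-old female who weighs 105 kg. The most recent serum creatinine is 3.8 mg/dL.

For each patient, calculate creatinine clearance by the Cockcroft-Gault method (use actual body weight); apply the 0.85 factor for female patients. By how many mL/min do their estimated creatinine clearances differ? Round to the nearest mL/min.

89 mL/min

Patient A: CrCl = (140 − 43) × 67.3 / (72 × 0.71) = 6528.1 / 51.12 ≈ 127.7 mL/min
Patient B: CrCl = (140 − 22) × 105 / (72 × 3.8) × 0.85 = 12390.0 / 273.60 × 0.85 ≈ 38.5 mL/min
|127.7 − 38.5| = 89.2 mL/min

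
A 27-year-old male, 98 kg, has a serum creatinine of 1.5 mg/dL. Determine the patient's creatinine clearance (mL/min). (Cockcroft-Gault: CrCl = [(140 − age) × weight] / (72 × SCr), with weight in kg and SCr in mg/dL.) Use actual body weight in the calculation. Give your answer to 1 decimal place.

102.5 mL/min

CrCl = (140 − 27) × 98 / (72 × 1.5) = 11074.0 / 108.00 ≈ 102.5 mL/min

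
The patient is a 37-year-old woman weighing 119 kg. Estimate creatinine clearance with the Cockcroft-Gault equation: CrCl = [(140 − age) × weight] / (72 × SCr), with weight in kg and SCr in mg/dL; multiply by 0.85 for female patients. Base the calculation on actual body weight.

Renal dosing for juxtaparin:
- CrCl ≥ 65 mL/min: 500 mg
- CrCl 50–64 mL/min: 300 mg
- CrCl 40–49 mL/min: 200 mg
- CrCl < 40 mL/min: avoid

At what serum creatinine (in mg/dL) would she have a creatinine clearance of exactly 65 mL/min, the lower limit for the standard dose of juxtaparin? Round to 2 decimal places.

Standard dose requires CrCl ≥ 65 mL/min.
Set (140 − 37) × 119 × 0.85 / (72 × SCr) = 65
SCr = (140 − 37) × 119 × 0.85 / (72 × 65) = 2.226 mg/dL

2.23 mg/dL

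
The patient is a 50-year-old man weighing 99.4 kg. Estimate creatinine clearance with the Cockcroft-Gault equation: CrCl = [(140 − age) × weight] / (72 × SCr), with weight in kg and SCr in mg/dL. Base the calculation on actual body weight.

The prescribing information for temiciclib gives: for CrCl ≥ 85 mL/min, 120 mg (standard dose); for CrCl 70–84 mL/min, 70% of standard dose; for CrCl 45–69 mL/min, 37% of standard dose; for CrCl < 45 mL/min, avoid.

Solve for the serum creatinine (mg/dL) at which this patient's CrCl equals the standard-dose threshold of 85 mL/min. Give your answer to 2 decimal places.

Standard dose requires CrCl ≥ 85 mL/min.
Set (140 − 50) × 99.4 / (72 × SCr) = 85
SCr = (140 − 50) × 99.4 / (72 × 85) = 1.462 mg/dL

1.46 mg/dL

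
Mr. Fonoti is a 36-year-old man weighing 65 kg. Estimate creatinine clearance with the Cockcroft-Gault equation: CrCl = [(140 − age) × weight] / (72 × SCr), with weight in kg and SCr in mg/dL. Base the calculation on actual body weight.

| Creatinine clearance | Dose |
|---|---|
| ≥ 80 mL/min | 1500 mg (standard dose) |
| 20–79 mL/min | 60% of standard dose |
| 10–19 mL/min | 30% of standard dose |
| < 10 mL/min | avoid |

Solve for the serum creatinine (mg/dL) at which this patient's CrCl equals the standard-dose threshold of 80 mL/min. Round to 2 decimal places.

1.17 mg/dL

Standard dose requires CrCl ≥ 80 mL/min.
Set (140 − 36) × 65 / (72 × SCr) = 80
SCr = (140 − 36) × 65 / (72 × 80) = 1.174 mg/dL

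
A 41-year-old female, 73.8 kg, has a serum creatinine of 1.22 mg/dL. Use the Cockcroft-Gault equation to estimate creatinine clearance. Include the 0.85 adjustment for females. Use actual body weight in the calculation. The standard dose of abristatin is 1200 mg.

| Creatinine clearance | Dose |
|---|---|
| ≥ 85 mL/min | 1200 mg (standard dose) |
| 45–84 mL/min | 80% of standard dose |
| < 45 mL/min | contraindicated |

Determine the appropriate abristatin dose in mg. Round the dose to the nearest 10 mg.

960 mg

CrCl = (140 − 41) × 73.8 / (72 × 1.22) × 0.85 = 7306.2 / 87.84 × 0.85 ≈ 70.7 mL/min
CrCl ≈ 71 mL/min → bracket 45–84 mL/min.
80% of 1200 mg = 960 mg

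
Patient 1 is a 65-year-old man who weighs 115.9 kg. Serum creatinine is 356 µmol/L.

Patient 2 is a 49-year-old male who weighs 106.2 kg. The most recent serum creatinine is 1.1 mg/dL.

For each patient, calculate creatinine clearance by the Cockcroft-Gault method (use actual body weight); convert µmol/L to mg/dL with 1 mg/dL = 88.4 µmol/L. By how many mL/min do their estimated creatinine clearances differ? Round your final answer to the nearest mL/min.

Patient 1: SCr = 356 / 88.4 = 4.027 mg/dL
Patient 1: CrCl = (140 − 65) × 115.9 / (72 × 4.027) = 8692.5 / 289.94 ≈ 30.0 mL/min
Patient 2: CrCl = (140 − 49) × 106.2 / (72 × 1.1) = 9664.2 / 79.20 ≈ 122.0 mL/min
|30.0 − 122.0| = 92.0 mL/min

92 mL/min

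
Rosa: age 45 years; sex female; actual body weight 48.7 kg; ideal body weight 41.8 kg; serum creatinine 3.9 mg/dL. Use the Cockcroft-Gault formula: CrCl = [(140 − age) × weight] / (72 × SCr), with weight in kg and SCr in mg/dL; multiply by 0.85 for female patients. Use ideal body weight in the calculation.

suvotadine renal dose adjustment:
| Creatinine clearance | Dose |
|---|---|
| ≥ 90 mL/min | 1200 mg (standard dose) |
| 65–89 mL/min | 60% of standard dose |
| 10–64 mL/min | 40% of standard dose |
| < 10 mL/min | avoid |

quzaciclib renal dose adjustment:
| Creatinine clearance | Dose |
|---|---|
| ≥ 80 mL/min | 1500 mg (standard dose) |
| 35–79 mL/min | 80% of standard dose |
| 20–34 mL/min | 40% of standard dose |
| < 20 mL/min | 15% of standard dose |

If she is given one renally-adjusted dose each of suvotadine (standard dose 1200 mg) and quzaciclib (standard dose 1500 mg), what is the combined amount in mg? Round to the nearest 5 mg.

705 mg

CrCl = (140 − 45) × 41.8 / (72 × 3.9) × 0.85 = 3971.0 / 280.80 × 0.85 ≈ 12.0 mL/min
CrCl ≈ 12 mL/min.
suvotadine: 10–64 mL/min → 40% of 1200 mg = 480 mg.
quzaciclib: < 20 mL/min → 15% of 1500 mg = 225 mg.
Total = 480 + 225 = 705 mg.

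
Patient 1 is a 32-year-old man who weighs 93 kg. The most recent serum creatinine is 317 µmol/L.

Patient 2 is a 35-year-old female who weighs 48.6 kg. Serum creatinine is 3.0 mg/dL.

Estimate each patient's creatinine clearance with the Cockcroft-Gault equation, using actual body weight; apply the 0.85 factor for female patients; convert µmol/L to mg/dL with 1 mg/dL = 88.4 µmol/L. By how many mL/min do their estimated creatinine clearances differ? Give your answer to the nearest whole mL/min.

Patient 1: SCr = 317 / 88.4 = 3.586 mg/dL
Patient 1: CrCl = (140 − 32) × 93 / (72 × 3.586) = 10044.0 / 258.19 ≈ 38.9 mL/min
Patient 2: CrCl = (140 − 35) × 48.6 / (72 × 3) × 0.85 = 5103.0 / 216.00 × 0.85 ≈ 20.1 mL/min
|38.9 − 20.1| = 18.8 mL/min

19 mL/min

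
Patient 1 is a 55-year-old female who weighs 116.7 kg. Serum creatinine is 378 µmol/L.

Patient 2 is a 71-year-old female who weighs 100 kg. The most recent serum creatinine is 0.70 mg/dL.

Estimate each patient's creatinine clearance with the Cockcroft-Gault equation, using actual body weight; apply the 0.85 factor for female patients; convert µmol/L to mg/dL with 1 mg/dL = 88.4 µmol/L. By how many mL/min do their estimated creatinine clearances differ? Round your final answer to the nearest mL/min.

89 mL/min

Patient 1: SCr = 378 / 88.4 = 4.276 mg/dL
Patient 1: CrCl = (140 − 55) × 116.7 / (72 × 4.276) × 0.85 = 9919.5 / 307.87 × 0.85 ≈ 27.4 mL/min
Patient 2: CrCl = (140 − 71) × 100 / (72 × 0.7) × 0.85 = 6900.0 / 50.40 × 0.85 ≈ 116.4 mL/min
|27.4 − 116.4| = 89.0 mL/min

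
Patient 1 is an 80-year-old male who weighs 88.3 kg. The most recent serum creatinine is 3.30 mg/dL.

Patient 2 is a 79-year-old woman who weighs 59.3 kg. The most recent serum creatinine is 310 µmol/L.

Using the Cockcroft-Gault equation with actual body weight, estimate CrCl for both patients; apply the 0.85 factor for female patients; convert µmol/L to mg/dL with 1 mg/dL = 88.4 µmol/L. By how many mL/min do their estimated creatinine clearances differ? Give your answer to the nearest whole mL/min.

10 mL/min

Patient 1: CrCl = (140 − 80) × 88.3 / (72 × 3.3) = 5298.0 / 237.60 ≈ 22.3 mL/min
Patient 2: SCr = 310 / 88.4 = 3.507 mg/dL
Patient 2: CrCl = (140 − 79) × 59.3 / (72 × 3.507) × 0.85 = 3617.3 / 252.50 × 0.85 ≈ 12.2 mL/min
|22.3 − 12.2| = 10.1 mL/min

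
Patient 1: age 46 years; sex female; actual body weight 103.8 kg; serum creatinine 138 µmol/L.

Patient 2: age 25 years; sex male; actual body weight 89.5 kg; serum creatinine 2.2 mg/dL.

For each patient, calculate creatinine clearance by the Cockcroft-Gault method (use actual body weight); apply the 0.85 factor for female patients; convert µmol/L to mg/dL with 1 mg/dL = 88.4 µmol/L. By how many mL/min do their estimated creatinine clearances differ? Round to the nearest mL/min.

9 mL/min

Patient 1: SCr = 138 / 88.4 = 1.561 mg/dL
Patient 1: CrCl = (140 − 46) × 103.8 / (72 × 1.561) × 0.85 = 9757.2 / 112.39 × 0.85 ≈ 73.8 mL/min
Patient 2: CrCl = (140 − 25) × 89.5 / (72 × 2.2) = 10292.5 / 158.40 ≈ 65.0 mL/min
|73.8 − 65.0| = 8.8 mL/min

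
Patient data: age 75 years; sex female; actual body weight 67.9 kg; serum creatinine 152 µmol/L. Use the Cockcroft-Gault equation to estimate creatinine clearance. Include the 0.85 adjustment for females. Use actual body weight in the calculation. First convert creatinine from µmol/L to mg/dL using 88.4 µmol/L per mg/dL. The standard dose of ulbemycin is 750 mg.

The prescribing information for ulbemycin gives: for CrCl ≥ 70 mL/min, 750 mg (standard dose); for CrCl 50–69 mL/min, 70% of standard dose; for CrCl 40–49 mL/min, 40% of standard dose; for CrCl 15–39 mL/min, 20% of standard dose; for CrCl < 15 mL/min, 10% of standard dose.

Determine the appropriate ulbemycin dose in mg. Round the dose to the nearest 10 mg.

SCr = 152 / 88.4 = 1.719 mg/dL
CrCl = (140 − 75) × 67.9 / (72 × 1.719) × 0.85 = 4413.5 / 123.77 × 0.85 ≈ 30.3 mL/min
CrCl ≈ 30 mL/min → bracket 15–39 mL/min.
20% of 750 mg = 150 mg

150 mg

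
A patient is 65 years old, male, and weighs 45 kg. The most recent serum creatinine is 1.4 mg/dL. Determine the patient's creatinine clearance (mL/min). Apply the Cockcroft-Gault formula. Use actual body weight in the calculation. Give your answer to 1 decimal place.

CrCl = (140 − 65) × 45 / (72 × 1.4) = 3375.0 / 100.80 ≈ 33.5 mL/min

33.5 mL/min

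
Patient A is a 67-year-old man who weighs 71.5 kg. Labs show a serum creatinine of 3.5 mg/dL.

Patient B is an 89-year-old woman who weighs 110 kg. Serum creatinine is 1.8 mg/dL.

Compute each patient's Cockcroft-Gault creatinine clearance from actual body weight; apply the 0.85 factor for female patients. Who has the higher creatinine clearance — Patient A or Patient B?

Patient A: CrCl = (140 − 67) × 71.5 / (72 × 3.5) = 5219.5 / 252.00 ≈ 20.7 mL/min
Patient B: CrCl = (140 − 89) × 110 / (72 × 1.8) × 0.85 = 5610.0 / 129.60 × 0.85 ≈ 36.8 mL/min
20.7 vs 36.8 mL/min → Patient B is higher.

Patient B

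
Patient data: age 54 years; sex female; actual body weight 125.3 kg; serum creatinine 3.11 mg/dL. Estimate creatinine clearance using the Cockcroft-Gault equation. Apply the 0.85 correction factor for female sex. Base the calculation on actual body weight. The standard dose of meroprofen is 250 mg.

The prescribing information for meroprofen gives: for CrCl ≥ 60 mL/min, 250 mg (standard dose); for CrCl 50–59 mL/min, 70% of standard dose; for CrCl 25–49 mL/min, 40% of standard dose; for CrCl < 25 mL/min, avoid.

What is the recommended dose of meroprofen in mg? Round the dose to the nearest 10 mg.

100 mg

CrCl = (140 − 54) × 125.3 / (72 × 3.11) × 0.85 = 10775.8 / 223.92 × 0.85 ≈ 40.9 mL/min
CrCl ≈ 41 mL/min → bracket 25–49 mL/min.
40% of 250 mg = 100 mg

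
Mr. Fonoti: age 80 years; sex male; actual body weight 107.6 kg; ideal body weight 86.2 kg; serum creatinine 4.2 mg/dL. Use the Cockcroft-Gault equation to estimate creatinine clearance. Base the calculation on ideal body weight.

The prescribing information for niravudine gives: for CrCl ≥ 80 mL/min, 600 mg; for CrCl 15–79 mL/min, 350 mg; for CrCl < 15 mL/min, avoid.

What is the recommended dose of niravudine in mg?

CrCl = (140 − 80) × 86.2 / (72 × 4.2) = 5172.0 / 302.40 ≈ 17.1 mL/min
CrCl ≈ 17 mL/min → bracket 15–79 mL/min.
Dose for this bracket: 350 mg.

350 mg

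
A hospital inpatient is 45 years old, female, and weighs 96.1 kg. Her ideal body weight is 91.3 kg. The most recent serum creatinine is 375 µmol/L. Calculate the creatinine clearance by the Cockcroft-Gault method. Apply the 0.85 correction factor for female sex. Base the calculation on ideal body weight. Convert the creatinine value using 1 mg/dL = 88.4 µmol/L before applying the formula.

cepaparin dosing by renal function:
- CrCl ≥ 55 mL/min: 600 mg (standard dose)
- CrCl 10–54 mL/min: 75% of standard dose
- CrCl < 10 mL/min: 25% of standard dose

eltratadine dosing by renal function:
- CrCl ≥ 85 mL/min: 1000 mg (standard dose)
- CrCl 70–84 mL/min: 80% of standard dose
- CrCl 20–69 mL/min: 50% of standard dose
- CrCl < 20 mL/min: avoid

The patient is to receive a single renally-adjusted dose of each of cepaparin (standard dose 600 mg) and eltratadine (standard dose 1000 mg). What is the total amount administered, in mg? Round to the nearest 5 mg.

SCr = 375 / 88.4 = 4.242 mg/dL
CrCl = (140 − 45) × 91.3 / (72 × 4.242) × 0.85 = 8673.5 / 305.42 × 0.85 ≈ 24.1 mL/min
CrCl ≈ 24 mL/min.
cepaparin: 10–54 mL/min → 75% of 600 mg = 450 mg.
eltratadine: 20–69 mL/min → 50% of 1000 mg = 500 mg.
Total = 450 + 500 = 950 mg.

950 mg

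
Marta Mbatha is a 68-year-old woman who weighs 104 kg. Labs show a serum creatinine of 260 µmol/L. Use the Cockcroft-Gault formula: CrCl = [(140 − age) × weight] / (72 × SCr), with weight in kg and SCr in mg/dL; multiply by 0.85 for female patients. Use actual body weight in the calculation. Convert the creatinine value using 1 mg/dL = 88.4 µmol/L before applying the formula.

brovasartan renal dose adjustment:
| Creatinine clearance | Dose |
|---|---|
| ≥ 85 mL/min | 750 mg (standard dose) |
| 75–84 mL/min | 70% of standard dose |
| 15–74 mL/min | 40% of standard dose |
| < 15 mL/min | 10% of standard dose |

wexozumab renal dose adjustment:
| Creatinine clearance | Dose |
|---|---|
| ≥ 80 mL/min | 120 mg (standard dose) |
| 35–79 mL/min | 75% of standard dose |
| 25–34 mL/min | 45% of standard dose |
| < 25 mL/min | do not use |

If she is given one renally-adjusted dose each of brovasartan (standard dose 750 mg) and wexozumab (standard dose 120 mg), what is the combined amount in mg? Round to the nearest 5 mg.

355 mg

SCr = 260 / 88.4 = 2.941 mg/dL
CrCl = (140 − 68) × 104 / (72 × 2.941) × 0.85 = 7488.0 / 211.75 × 0.85 ≈ 30.1 mL/min
CrCl ≈ 30 mL/min.
brovasartan: 15–74 mL/min → 40% of 750 mg = 300 mg.
wexozumab: 25–34 mL/min → 45% of 120 mg = 54 mg.
Total = 300 + 54 = 354 mg.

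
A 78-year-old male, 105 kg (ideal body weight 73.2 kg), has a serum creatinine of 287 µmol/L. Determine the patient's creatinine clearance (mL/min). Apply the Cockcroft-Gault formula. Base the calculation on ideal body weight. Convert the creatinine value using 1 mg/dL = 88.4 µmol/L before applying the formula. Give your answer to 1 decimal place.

SCr = 287 / 88.4 = 3.247 mg/dL
CrCl = (140 − 78) × 73.2 / (72 × 3.247) = 4538.4 / 233.78 ≈ 19.4 mL/min

19.4 mL/min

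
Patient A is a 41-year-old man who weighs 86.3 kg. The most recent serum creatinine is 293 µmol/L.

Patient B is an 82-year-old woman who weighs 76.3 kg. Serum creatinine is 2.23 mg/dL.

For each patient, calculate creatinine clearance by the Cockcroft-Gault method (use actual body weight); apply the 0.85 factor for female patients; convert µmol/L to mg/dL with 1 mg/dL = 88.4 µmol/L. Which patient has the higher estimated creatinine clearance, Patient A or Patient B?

Patient A: SCr = 293 / 88.4 = 3.314 mg/dL
Patient A: CrCl = (140 − 41) × 86.3 / (72 × 3.314) = 8543.7 / 238.61 ≈ 35.8 mL/min
Patient B: CrCl = (140 − 82) × 76.3 / (72 × 2.23) × 0.85 = 4425.4 / 160.56 × 0.85 ≈ 23.4 mL/min
35.8 vs 23.4 mL/min → Patient A is higher.

Patient A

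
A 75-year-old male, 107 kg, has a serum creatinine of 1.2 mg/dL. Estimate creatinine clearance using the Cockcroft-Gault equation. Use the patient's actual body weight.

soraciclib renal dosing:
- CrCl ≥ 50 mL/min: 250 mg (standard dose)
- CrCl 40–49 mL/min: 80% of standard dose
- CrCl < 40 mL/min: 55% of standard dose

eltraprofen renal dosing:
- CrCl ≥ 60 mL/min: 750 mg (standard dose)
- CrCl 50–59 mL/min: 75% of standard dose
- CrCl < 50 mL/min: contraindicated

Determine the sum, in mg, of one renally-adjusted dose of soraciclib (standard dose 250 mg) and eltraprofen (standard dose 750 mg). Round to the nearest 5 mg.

CrCl = (140 − 75) × 107 / (72 × 1.2) = 6955.0 / 86.40 ≈ 80.5 mL/min
CrCl ≈ 80 mL/min.
soraciclib: ≥ 50 mL/min → 100% of 250 mg = 250 mg.
eltraprofen: ≥ 60 mL/min → 100% of 750 mg = 750 mg.
Total = 250 + 750 = 1000 mg.

1000 mg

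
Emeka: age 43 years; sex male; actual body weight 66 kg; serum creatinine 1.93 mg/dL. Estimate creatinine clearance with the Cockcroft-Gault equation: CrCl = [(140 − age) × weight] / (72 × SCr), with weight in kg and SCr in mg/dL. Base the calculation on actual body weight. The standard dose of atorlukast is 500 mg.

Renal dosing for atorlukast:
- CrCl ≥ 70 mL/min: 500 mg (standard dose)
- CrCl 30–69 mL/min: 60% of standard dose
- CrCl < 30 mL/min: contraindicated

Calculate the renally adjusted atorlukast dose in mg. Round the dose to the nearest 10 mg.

CrCl = (140 − 43) × 66 / (72 × 1.93) = 6402.0 / 138.96 ≈ 46.1 mL/min
CrCl ≈ 46 mL/min → bracket 30–69 mL/min.
60% of 500 mg = 300 mg

300 mg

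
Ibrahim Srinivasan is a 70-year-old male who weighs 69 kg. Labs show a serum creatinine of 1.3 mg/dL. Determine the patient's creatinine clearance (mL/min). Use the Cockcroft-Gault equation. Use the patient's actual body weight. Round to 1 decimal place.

CrCl = (140 − 70) × 69 / (72 × 1.3) = 4830.0 / 93.60 ≈ 51.6 mL/min

51.6 mL/min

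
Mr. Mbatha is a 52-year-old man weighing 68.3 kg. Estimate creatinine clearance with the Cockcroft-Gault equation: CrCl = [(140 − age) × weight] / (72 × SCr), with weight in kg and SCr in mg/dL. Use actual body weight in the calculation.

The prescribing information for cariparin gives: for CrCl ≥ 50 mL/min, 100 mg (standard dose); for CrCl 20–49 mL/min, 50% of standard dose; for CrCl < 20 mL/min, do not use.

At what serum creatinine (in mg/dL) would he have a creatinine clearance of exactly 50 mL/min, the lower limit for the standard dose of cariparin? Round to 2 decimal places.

1.67 mg/dL

Standard dose requires CrCl ≥ 50 mL/min.
Set (140 − 52) × 68.3 / (72 × SCr) = 50
SCr = (140 − 52) × 68.3 / (72 × 50) = 1.670 mg/dL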